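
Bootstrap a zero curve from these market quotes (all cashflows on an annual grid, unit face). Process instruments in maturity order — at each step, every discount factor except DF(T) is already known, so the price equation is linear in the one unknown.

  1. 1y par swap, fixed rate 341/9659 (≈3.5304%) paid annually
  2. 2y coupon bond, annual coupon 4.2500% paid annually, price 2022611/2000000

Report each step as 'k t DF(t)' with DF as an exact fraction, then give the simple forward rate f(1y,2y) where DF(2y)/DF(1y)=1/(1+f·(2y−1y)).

1 1 9659/10000
2 2 9307/10000
f(1y,2y) = ((9659/10000)/(9307/10000) − 1)/(1) = 352/9307 ≈ 3.7821%

step 1 [1y] swap r/1=341/9659: DF=(1 − 341/9659·(0))/(1+341/9659) = 9659/10000 ≈ 0.965900
step 2 [2y] bond c/1=17/400: DF=(2022611/2000000 − 17/400·(0.965900))/(1+17/400) = 9307/10000 ≈ 0.930700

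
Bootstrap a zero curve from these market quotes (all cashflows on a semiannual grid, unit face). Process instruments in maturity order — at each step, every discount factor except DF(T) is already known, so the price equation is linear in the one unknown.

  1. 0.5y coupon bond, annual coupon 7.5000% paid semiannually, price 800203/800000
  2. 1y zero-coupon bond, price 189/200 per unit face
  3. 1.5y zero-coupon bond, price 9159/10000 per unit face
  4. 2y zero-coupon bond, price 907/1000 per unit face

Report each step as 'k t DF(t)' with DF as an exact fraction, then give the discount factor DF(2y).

step 1 [0.5y] bond c/2=3/80: DF=(800203/800000 − 3/80·(0))/(1+3/80) = 9641/10000 ≈ 0.964100
step 2 [1y] zero: DF = P = 189/200 ≈ 0.945000
step 3 [1.5y] zero: DF = P = 9159/10000 ≈ 0.915900
step 4 [2y] zero: DF = P = 907/1000 ≈ 0.907000

1 1/2 9641/10000
2 1 189/200
3 3/2 9159/10000
4 2 907/1000
DF(2y) = 907/1000 ≈ 0.907000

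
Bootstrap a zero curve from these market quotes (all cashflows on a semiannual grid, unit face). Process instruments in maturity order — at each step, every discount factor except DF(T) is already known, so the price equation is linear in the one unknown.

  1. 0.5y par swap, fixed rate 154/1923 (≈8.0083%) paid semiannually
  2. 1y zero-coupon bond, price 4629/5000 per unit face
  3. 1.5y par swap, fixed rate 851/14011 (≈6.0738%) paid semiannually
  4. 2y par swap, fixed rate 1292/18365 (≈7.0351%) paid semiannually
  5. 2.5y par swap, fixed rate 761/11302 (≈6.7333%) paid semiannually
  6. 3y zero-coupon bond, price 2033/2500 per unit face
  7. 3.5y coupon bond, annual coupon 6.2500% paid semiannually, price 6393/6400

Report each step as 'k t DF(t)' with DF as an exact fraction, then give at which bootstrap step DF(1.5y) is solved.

1 1/2 1923/2000
2 1 4629/5000
3 3/2 9149/10000
4 2 2177/2500
5 5/2 4239/5000
6 3 2033/2500
7 7/2 807/1000
DF(1.5y) is solved at step 3

step 1 [0.5y] swap r/2=77/1923: DF=(1 − 77/1923·(0))/(1+77/1923) = 1923/2000 ≈ 0.961500
step 2 [1y] zero: DF = P = 4629/5000 ≈ 0.925800
step 3 [1.5y] swap r/2=851/28022: DF=(1 − 851/28022·(0.961500+0.925800))/(1+851/28022) = 9149/10000 ≈ 0.914900
step 4 [2y] swap r/2=646/18365: DF=(1 − 646/18365·(0.961500+0.925800+0.914900))/(1+646/18365) = 2177/2500 ≈ 0.870800
step 5 [2.5y] swap r/2=761/22604: DF=(1 − 761/22604·(0.961500+0.925800+0.914900+0.870800))/(1+761/22604) = 4239/5000 ≈ 0.847800
step 6 [3y] zero: DF = P = 2033/2500 ≈ 0.813200
step 7 [3.5y] bond c/2=1/32: DF=(6393/6400 − 1/32·(0.961500+0.925800+0.914900+0.870800+0.847800+0.813200))/(1+1/32) = 807/1000 ≈ 0.807000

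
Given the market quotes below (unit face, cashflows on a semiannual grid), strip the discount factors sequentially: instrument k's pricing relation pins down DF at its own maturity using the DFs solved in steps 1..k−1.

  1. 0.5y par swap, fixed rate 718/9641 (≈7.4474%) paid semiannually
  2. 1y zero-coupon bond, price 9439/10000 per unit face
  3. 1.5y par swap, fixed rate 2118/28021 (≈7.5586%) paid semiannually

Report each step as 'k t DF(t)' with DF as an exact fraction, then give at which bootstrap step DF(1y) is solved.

step 1 [0.5y] swap r/2=359/9641: DF=(1 − 359/9641·(0))/(1+359/9641) = 9641/10000 ≈ 0.964100
step 2 [1y] zero: DF = P = 9439/10000 ≈ 0.943900
step 3 [1.5y] swap r/2=1059/28021: DF=(1 − 1059/28021·(0.964100+0.943900))/(1+1059/28021) = 8941/10000 ≈ 0.894100

1 1/2 9641/10000
2 1 9439/10000
3 3/2 8941/10000
DF(1y) is solved at step 2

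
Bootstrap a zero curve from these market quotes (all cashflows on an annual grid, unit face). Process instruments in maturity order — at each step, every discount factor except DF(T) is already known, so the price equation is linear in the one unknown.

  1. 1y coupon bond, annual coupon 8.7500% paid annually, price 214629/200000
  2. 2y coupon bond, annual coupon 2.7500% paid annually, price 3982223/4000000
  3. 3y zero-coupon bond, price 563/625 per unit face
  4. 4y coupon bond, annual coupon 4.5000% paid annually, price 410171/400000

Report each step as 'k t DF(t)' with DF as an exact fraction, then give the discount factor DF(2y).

1 1 2467/2500
2 2 377/400
3 3 563/625
4 4 4297/5000
DF(2y) = 377/400 ≈ 0.942500

step 1 [1y] bond c/1=7/80: DF=(214629/200000 − 7/80·(0))/(1+7/80) = 2467/2500 ≈ 0.986800
step 2 [2y] bond c/1=11/400: DF=(3982223/4000000 − 11/400·(0.986800))/(1+11/400) = 377/400 ≈ 0.942500
step 3 [3y] zero: DF = P = 563/625 ≈ 0.900800
step 4 [4y] bond c/1=9/200: DF=(410171/400000 − 9/200·(0.986800+0.942500+0.900800))/(1+9/200) = 4297/5000 ≈ 0.859400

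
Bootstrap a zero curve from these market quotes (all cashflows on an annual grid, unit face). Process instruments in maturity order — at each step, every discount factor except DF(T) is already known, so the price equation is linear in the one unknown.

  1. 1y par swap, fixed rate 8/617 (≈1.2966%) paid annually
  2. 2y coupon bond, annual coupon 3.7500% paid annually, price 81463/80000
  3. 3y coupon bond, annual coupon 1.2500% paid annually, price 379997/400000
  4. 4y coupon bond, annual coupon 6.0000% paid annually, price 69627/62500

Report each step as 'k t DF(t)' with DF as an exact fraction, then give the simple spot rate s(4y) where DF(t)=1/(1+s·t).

1 1 617/625
2 2 4729/5000
3 3 1143/1250
4 4 4449/5000
s(4y) = (1/(4449/5000) − 1)/(4) = 551/17796 ≈ 3.0962%

step 1 [1y] swap r/1=8/617: DF=(1 − 8/617·(0))/(1+8/617) = 617/625 ≈ 0.987200
step 2 [2y] bond c/1=3/80: DF=(81463/80000 − 3/80·(0.987200))/(1+3/80) = 4729/5000 ≈ 0.945800
step 3 [3y] bond c/1=1/80: DF=(379997/400000 − 1/80·(0.987200+0.945800))/(1+1/80) = 1143/1250 ≈ 0.914400
step 4 [4y] bond c/1=3/50: DF=(69627/62500 − 3/50·(0.987200+0.945800+0.914400))/(1+3/50) = 4449/5000 ≈ 0.889800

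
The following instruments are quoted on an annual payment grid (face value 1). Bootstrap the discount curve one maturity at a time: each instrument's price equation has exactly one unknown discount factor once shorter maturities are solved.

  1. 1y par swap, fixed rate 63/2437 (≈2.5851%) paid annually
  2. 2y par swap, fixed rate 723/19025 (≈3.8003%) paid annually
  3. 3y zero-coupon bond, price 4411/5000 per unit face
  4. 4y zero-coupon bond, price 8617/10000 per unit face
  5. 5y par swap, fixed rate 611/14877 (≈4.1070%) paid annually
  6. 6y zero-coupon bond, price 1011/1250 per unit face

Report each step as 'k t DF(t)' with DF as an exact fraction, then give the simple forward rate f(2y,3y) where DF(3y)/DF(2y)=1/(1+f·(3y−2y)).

1 1 2437/2500
2 2 9277/10000
3 3 4411/5000
4 4 8617/10000
5 5 8167/10000
6 6 1011/1250
f(2y,3y) = ((9277/10000)/(4411/5000) − 1)/(1) = 455/8822 ≈ 5.1576%

step 1 [1y] swap r/1=63/2437: DF=(1 − 63/2437·(0))/(1+63/2437) = 2437/2500 ≈ 0.974800
step 2 [2y] swap r/1=723/19025: DF=(1 − 723/19025·(0.974800))/(1+723/19025) = 9277/10000 ≈ 0.927700
step 3 [3y] zero: DF = P = 4411/5000 ≈ 0.882200
step 4 [4y] zero: DF = P = 8617/10000 ≈ 0.861700
step 5 [5y] swap r/1=611/14877: DF=(1 − 611/14877·(0.974800+0.927700+0.882200+0.861700))/(1+611/14877) = 8167/10000 ≈ 0.816700
step 6 [6y] zero: DF = P = 1011/1250 ≈ 0.808800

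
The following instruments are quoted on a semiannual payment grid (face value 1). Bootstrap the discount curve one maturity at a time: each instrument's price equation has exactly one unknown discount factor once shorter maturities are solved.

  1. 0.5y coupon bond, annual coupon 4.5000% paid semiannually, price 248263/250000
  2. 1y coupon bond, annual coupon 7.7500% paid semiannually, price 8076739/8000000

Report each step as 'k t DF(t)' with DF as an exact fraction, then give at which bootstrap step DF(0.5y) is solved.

step 1 [0.5y] bond c/2=9/400: DF=(248263/250000 − 9/400·(0))/(1+9/400) = 607/625 ≈ 0.971200
step 2 [1y] bond c/2=31/800: DF=(8076739/8000000 − 31/800·(0.971200))/(1+31/800) = 9357/10000 ≈ 0.935700

1 1/2 607/625
2 1 9357/10000
DF(0.5y) is solved at step 1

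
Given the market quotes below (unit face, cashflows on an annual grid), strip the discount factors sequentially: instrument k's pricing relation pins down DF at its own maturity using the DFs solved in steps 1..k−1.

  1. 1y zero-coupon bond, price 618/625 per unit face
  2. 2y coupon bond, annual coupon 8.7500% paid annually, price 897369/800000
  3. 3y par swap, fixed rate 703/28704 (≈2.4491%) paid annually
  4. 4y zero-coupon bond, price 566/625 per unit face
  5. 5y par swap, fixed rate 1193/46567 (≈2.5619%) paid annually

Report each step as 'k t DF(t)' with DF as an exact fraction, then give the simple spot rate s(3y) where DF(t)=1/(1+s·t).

step 1 [1y] zero: DF = P = 618/625 ≈ 0.988800
step 2 [2y] bond c/1=7/80: DF=(897369/800000 − 7/80·(0.988800))/(1+7/80) = 9519/10000 ≈ 0.951900
step 3 [3y] swap r/1=703/28704: DF=(1 − 703/28704·(0.988800+0.951900))/(1+703/28704) = 9297/10000 ≈ 0.929700
step 4 [4y] zero: DF = P = 566/625 ≈ 0.905600
step 5 [5y] swap r/1=1193/46567: DF=(1 − 1193/46567·(0.988800+0.951900+0.929700+0.905600))/(1+1193/46567) = 8807/10000 ≈ 0.880700

1 1 618/625
2 2 9519/10000
3 3 9297/10000
4 4 566/625
5 5 8807/10000
s(3y) = (1/(9297/10000) − 1)/(3) = 703/27891 ≈ 2.5205%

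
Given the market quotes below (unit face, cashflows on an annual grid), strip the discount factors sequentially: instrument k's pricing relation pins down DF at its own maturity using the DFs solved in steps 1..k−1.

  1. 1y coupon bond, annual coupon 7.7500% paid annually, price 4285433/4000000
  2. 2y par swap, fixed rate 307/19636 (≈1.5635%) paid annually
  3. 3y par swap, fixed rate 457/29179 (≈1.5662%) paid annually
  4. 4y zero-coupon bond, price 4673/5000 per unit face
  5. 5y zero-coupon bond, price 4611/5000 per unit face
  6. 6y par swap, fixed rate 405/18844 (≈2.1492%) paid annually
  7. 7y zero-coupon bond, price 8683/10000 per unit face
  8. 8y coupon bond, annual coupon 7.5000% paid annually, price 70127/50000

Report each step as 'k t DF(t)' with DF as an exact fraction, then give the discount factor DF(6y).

step 1 [1y] bond c/1=31/400: DF=(4285433/4000000 − 31/400·(0))/(1+31/400) = 9943/10000 ≈ 0.994300
step 2 [2y] swap r/1=307/19636: DF=(1 − 307/19636·(0.994300))/(1+307/19636) = 9693/10000 ≈ 0.969300
step 3 [3y] swap r/1=457/29179: DF=(1 − 457/29179·(0.994300+0.969300))/(1+457/29179) = 9543/10000 ≈ 0.954300
step 4 [4y] zero: DF = P = 4673/5000 ≈ 0.934600
step 5 [5y] zero: DF = P = 4611/5000 ≈ 0.922200
step 6 [6y] swap r/1=405/18844: DF=(1 − 405/18844·(0.994300+0.969300+0.954300+0.934600+0.922200))/(1+405/18844) = 1757/2000 ≈ 0.878500
step 7 [7y] zero: DF = P = 8683/10000 ≈ 0.868300
step 8 [8y] bond c/1=3/40: DF=(70127/50000 − 3/40·(0.994300+0.969300+0.954300+0.934600+0.922200+0.878500+0.868300))/(1+3/40) = 8497/10000 ≈ 0.849700

1 1 9943/10000
2 2 9693/10000
3 3 9543/10000
4 4 4673/5000
5 5 4611/5000
6 6 1757/2000
7 7 8683/10000
8 8 8497/10000
DF(6y) = 1757/2000 ≈ 0.878500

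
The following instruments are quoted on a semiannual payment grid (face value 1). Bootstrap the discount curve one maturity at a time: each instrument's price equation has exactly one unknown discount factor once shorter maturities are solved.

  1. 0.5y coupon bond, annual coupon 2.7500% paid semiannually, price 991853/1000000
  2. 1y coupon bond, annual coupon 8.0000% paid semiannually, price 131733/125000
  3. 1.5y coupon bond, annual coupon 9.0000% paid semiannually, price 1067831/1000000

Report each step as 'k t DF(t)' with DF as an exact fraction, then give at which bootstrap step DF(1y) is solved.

1 1/2 1223/1250
2 1 9757/10000
3 3/2 9377/10000
DF(1y) is solved at step 2

step 1 [0.5y] bond c/2=11/800: DF=(991853/1000000 − 11/800·(0))/(1+11/800) = 1223/1250 ≈ 0.978400
step 2 [1y] bond c/2=1/25: DF=(131733/125000 − 1/25·(0.978400))/(1+1/25) = 9757/10000 ≈ 0.975700
step 3 [1.5y] bond c/2=9/200: DF=(1067831/1000000 − 9/200·(0.978400+0.975700))/(1+9/200) = 9377/10000 ≈ 0.937700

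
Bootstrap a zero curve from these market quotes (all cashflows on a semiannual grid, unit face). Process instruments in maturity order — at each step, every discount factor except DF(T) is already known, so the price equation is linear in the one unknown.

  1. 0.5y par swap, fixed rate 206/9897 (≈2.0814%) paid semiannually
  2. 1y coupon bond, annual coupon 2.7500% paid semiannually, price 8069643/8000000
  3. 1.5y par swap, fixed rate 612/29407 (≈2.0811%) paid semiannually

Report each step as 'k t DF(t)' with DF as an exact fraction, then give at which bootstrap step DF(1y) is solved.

step 1 [0.5y] swap r/2=103/9897: DF=(1 − 103/9897·(0))/(1+103/9897) = 9897/10000 ≈ 0.989700
step 2 [1y] bond c/2=11/800: DF=(8069643/8000000 − 11/800·(0.989700))/(1+11/800) = 1227/1250 ≈ 0.981600
step 3 [1.5y] swap r/2=306/29407: DF=(1 − 306/29407·(0.989700+0.981600))/(1+306/29407) = 4847/5000 ≈ 0.969400

1 1/2 9897/10000
2 1 1227/1250
3 3/2 4847/5000
DF(1y) is solved at step 2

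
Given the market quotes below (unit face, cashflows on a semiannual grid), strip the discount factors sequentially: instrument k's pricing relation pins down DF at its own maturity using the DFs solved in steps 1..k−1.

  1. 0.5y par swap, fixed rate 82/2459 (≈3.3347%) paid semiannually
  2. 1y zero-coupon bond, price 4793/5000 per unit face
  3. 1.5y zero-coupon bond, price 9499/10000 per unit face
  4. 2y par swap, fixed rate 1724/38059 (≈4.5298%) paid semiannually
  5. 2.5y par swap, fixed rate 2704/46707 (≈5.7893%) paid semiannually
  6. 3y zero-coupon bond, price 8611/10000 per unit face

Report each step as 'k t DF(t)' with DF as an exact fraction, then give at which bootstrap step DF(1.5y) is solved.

step 1 [0.5y] swap r/2=41/2459: DF=(1 − 41/2459·(0))/(1+41/2459) = 2459/2500 ≈ 0.983600
step 2 [1y] zero: DF = P = 4793/5000 ≈ 0.958600
step 3 [1.5y] zero: DF = P = 9499/10000 ≈ 0.949900
step 4 [2y] swap r/2=862/38059: DF=(1 − 862/38059·(0.983600+0.958600+0.949900))/(1+862/38059) = 4569/5000 ≈ 0.913800
step 5 [2.5y] swap r/2=1352/46707: DF=(1 − 1352/46707·(0.983600+0.958600+0.949900+0.913800))/(1+1352/46707) = 1081/1250 ≈ 0.864800
step 6 [3y] zero: DF = P = 8611/10000 ≈ 0.861100

1 1/2 2459/2500
2 1 4793/5000
3 3/2 9499/10000
4 2 4569/5000
5 5/2 1081/1250
6 3 8611/10000
DF(1.5y) is solved at step 3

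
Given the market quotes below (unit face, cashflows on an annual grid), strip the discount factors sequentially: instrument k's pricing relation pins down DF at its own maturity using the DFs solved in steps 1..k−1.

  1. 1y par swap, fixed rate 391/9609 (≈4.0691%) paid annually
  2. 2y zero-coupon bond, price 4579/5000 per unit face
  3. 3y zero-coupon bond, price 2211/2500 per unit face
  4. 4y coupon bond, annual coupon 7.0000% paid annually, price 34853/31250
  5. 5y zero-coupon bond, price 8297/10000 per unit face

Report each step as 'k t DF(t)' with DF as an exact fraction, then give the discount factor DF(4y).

1 1 9609/10000
2 2 4579/5000
3 3 2211/2500
4 4 8617/10000
5 5 8297/10000
DF(4y) = 8617/10000 ≈ 0.861700

step 1 [1y] swap r/1=391/9609: DF=(1 − 391/9609·(0))/(1+391/9609) = 9609/10000 ≈ 0.960900
step 2 [2y] zero: DF = P = 4579/5000 ≈ 0.915800
step 3 [3y] zero: DF = P = 2211/2500 ≈ 0.884400
step 4 [4y] bond c/1=7/100: DF=(34853/31250 − 7/100·(0.960900+0.915800+0.884400))/(1+7/100) = 8617/10000 ≈ 0.861700
step 5 [5y] zero: DF = P = 8297/10000 ≈ 0.829700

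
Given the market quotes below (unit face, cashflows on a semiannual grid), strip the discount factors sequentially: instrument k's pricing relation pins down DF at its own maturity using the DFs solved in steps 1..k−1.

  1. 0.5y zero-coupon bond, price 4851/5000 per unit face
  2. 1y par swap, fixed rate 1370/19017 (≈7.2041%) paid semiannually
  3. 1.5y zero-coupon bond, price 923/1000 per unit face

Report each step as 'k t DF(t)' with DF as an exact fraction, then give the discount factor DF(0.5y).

1 1/2 4851/5000
2 1 1863/2000
3 3/2 923/1000
DF(0.5y) = 4851/5000 ≈ 0.970200

step 1 [0.5y] zero: DF = P = 4851/5000 ≈ 0.970200
step 2 [1y] swap r/2=685/19017: DF=(1 − 685/19017·(0.970200))/(1+685/19017) = 1863/2000 ≈ 0.931500
step 3 [1.5y] zero: DF = P = 923/1000 ≈ 0.923000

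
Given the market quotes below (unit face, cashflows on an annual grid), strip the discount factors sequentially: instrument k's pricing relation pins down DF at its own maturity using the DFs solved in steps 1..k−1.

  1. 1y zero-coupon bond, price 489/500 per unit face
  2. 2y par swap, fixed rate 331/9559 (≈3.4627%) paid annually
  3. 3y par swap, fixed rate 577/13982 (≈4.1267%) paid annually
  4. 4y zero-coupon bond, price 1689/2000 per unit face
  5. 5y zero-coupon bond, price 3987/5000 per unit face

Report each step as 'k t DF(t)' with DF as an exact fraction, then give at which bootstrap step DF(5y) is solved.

1 1 489/500
2 2 4669/5000
3 3 4423/5000
4 4 1689/2000
5 5 3987/5000
DF(5y) is solved at step 5

step 1 [1y] zero: DF = P = 489/500 ≈ 0.978000
step 2 [2y] swap r/1=331/9559: DF=(1 − 331/9559·(0.978000))/(1+331/9559) = 4669/5000 ≈ 0.933800
step 3 [3y] swap r/1=577/13982: DF=(1 − 577/13982·(0.978000+0.933800))/(1+577/13982) = 4423/5000 ≈ 0.884600
step 4 [4y] zero: DF = P = 1689/2000 ≈ 0.844500
step 5 [5y] zero: DF = P = 3987/5000 ≈ 0.797400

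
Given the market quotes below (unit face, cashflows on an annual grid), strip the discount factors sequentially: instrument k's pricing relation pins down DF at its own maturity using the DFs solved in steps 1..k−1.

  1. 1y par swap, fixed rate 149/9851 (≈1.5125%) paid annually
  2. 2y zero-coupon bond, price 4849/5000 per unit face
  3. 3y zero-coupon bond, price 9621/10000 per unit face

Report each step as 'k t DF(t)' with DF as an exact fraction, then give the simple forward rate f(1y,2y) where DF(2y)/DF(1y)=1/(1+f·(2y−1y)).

1 1 9851/10000
2 2 4849/5000
3 3 9621/10000
f(1y,2y) = ((9851/10000)/(4849/5000) − 1)/(1) = 153/9698 ≈ 1.5776%

step 1 [1y] swap r/1=149/9851: DF=(1 − 149/9851·(0))/(1+149/9851) = 9851/10000 ≈ 0.985100
step 2 [2y] zero: DF = P = 4849/5000 ≈ 0.969800
step 3 [3y] zero: DF = P = 9621/10000 ≈ 0.962100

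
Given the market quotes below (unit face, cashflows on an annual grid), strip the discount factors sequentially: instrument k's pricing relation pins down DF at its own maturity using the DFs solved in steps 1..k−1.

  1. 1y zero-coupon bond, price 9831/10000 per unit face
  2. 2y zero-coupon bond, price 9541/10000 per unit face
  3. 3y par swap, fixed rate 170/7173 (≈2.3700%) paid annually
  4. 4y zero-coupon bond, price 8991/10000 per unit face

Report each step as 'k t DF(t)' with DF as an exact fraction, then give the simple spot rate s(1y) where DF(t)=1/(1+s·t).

step 1 [1y] zero: DF = P = 9831/10000 ≈ 0.983100
step 2 [2y] zero: DF = P = 9541/10000 ≈ 0.954100
step 3 [3y] swap r/1=170/7173: DF=(1 − 170/7173·(0.983100+0.954100))/(1+170/7173) = 233/250 ≈ 0.932000
step 4 [4y] zero: DF = P = 8991/10000 ≈ 0.899100

1 1 9831/10000
2 2 9541/10000
3 3 233/250
4 4 8991/10000
s(1y) = (1/(9831/10000) − 1)/(1) = 169/9831 ≈ 1.7191%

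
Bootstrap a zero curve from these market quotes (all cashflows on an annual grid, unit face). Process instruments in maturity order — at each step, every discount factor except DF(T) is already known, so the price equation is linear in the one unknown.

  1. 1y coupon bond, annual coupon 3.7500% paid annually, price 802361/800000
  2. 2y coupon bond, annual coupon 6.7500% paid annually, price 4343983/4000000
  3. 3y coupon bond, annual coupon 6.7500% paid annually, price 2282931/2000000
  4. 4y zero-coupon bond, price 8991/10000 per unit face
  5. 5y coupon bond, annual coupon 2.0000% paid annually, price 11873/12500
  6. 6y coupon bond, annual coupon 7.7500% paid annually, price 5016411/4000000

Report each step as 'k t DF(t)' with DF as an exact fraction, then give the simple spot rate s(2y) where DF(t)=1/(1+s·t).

step 1 [1y] bond c/1=3/80: DF=(802361/800000 − 3/80·(0))/(1+3/80) = 9667/10000 ≈ 0.966700
step 2 [2y] bond c/1=27/400: DF=(4343983/4000000 − 27/400·(0.966700))/(1+27/400) = 4781/5000 ≈ 0.956200
step 3 [3y] bond c/1=27/400: DF=(2282931/2000000 − 27/400·(0.966700+0.956200))/(1+27/400) = 9477/10000 ≈ 0.947700
step 4 [4y] zero: DF = P = 8991/10000 ≈ 0.899100
step 5 [5y] bond c/1=1/50: DF=(11873/12500 − 1/50·(0.966700+0.956200+0.947700+0.899100))/(1+1/50) = 8573/10000 ≈ 0.857300
step 6 [6y] bond c/1=31/400: DF=(5016411/4000000 − 31/400·(0.966700+0.956200+0.947700+0.899100+0.857300))/(1+31/400) = 8311/10000 ≈ 0.831100

1 1 9667/10000
2 2 4781/5000
3 3 9477/10000
4 4 8991/10000
5 5 8573/10000
6 6 8311/10000
s(2y) = (1/(4781/5000) − 1)/(2) = 219/9562 ≈ 2.2903%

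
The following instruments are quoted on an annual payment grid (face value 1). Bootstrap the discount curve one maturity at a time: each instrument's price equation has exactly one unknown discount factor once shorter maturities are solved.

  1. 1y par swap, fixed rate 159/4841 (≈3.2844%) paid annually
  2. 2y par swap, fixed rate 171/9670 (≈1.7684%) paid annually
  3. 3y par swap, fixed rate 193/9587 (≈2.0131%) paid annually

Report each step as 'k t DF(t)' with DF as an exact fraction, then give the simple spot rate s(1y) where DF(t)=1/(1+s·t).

1 1 4841/5000
2 2 4829/5000
3 3 9421/10000
s(1y) = (1/(4841/5000) − 1)/(1) = 159/4841 ≈ 3.2844%

step 1 [1y] swap r/1=159/4841: DF=(1 − 159/4841·(0))/(1+159/4841) = 4841/5000 ≈ 0.968200
step 2 [2y] swap r/1=171/9670: DF=(1 − 171/9670·(0.968200))/(1+171/9670) = 4829/5000 ≈ 0.965800
step 3 [3y] swap r/1=193/9587: DF=(1 − 193/9587·(0.968200+0.965800))/(1+193/9587) = 9421/10000 ≈ 0.942100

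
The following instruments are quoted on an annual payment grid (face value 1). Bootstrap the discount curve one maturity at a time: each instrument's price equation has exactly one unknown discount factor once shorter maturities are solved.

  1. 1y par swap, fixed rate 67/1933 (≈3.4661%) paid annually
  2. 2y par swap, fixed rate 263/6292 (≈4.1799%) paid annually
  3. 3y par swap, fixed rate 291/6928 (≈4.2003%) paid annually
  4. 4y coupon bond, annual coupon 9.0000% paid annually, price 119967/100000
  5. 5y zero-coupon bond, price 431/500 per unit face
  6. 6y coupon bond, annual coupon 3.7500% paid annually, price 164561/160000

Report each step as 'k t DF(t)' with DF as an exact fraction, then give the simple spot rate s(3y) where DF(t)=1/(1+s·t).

1 1 1933/2000
2 2 9211/10000
3 3 2209/2500
4 4 4359/5000
5 5 431/500
6 6 1657/2000
s(3y) = (1/(2209/2500) − 1)/(3) = 97/2209 ≈ 4.3911%

step 1 [1y] swap r/1=67/1933: DF=(1 − 67/1933·(0))/(1+67/1933) = 1933/2000 ≈ 0.966500
step 2 [2y] swap r/1=263/6292: DF=(1 − 263/6292·(0.966500))/(1+263/6292) = 9211/10000 ≈ 0.921100
step 3 [3y] swap r/1=291/6928: DF=(1 − 291/6928·(0.966500+0.921100))/(1+291/6928) = 2209/2500 ≈ 0.883600
step 4 [4y] bond c/1=9/100: DF=(119967/100000 − 9/100·(0.966500+0.921100+0.883600))/(1+9/100) = 4359/5000 ≈ 0.871800
step 5 [5y] zero: DF = P = 431/500 ≈ 0.862000
step 6 [6y] bond c/1=3/80: DF=(164561/160000 − 3/80·(0.966500+0.921100+0.883600+0.871800+0.862000))/(1+3/80) = 1657/2000 ≈ 0.828500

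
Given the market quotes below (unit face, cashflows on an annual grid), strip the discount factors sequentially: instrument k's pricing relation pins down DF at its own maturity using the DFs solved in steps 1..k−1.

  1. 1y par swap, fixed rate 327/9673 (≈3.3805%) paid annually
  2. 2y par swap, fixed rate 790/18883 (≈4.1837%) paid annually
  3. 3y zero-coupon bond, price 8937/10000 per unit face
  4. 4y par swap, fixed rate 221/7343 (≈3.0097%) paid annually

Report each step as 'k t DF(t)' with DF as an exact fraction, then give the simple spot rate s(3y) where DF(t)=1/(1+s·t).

step 1 [1y] swap r/1=327/9673: DF=(1 − 327/9673·(0))/(1+327/9673) = 9673/10000 ≈ 0.967300
step 2 [2y] swap r/1=790/18883: DF=(1 − 790/18883·(0.967300))/(1+790/18883) = 921/1000 ≈ 0.921000
step 3 [3y] zero: DF = P = 8937/10000 ≈ 0.893700
step 4 [4y] swap r/1=221/7343: DF=(1 − 221/7343·(0.967300+0.921000+0.893700))/(1+221/7343) = 1779/2000 ≈ 0.889500

1 1 9673/10000
2 2 921/1000
3 3 8937/10000
4 4 1779/2000
s(3y) = (1/(8937/10000) − 1)/(3) = 1063/26811 ≈ 3.9648%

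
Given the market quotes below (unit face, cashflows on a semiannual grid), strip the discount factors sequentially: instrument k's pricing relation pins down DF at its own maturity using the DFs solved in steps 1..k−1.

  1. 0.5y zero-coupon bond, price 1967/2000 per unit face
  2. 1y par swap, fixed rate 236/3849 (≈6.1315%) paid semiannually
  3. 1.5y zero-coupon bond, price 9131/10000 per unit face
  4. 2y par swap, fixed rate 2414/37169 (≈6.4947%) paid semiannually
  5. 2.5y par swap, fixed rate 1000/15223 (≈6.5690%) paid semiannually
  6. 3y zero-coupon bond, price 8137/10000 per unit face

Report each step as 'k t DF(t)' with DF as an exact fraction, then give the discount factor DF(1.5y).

step 1 [0.5y] zero: DF = P = 1967/2000 ≈ 0.983500
step 2 [1y] swap r/2=118/3849: DF=(1 − 118/3849·(0.983500))/(1+118/3849) = 941/1000 ≈ 0.941000
step 3 [1.5y] zero: DF = P = 9131/10000 ≈ 0.913100
step 4 [2y] swap r/2=1207/37169: DF=(1 − 1207/37169·(0.983500+0.941000+0.913100))/(1+1207/37169) = 8793/10000 ≈ 0.879300
step 5 [2.5y] swap r/2=500/15223: DF=(1 − 500/15223·(0.983500+0.941000+0.913100+0.879300))/(1+500/15223) = 17/20 ≈ 0.850000
step 6 [3y] zero: DF = P = 8137/10000 ≈ 0.813700

1 1/2 1967/2000
2 1 941/1000
3 3/2 9131/10000
4 2 8793/10000
5 5/2 17/20
6 3 8137/10000
DF(1.5y) = 9131/10000 ≈ 0.913100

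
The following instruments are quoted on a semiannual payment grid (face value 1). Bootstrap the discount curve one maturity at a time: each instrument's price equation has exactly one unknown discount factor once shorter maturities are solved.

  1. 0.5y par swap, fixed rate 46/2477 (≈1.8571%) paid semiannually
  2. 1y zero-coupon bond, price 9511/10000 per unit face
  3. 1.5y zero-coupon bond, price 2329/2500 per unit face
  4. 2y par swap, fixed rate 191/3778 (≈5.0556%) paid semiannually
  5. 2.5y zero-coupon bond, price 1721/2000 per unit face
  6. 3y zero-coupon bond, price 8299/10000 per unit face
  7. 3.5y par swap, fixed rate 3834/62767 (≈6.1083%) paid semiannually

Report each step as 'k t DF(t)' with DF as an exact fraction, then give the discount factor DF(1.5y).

1 1/2 2477/2500
2 1 9511/10000
3 3/2 2329/2500
4 2 1809/2000
5 5/2 1721/2000
6 3 8299/10000
7 7/2 8083/10000
DF(1.5y) = 2329/2500 ≈ 0.931600

step 1 [0.5y] swap r/2=23/2477: DF=(1 − 23/2477·(0))/(1+23/2477) = 2477/2500 ≈ 0.990800
step 2 [1y] zero: DF = P = 9511/10000 ≈ 0.951100
step 3 [1.5y] zero: DF = P = 2329/2500 ≈ 0.931600
step 4 [2y] swap r/2=191/7556: DF=(1 − 191/7556·(0.990800+0.951100+0.931600))/(1+191/7556) = 1809/2000 ≈ 0.904500
step 5 [2.5y] zero: DF = P = 1721/2000 ≈ 0.860500
step 6 [3y] zero: DF = P = 8299/10000 ≈ 0.829900
step 7 [3.5y] swap r/2=1917/62767: DF=(1 − 1917/62767·(0.990800+0.951100+0.931600+0.904500+0.860500+0.829900))/(1+1917/62767) = 8083/10000 ≈ 0.808300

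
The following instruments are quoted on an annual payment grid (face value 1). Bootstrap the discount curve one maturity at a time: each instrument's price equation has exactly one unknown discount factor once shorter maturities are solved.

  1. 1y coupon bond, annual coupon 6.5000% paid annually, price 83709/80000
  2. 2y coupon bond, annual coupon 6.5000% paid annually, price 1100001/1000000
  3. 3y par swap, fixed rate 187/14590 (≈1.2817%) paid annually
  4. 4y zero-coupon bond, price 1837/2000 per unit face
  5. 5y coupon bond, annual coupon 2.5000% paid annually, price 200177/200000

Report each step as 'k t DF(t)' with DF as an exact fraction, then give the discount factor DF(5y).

1 1 393/400
2 2 9729/10000
3 3 4813/5000
4 4 1837/2000
5 5 8829/10000
DF(5y) = 8829/10000 ≈ 0.882900

step 1 [1y] bond c/1=13/200: DF=(83709/80000 − 13/200·(0))/(1+13/200) = 393/400 ≈ 0.982500
step 2 [2y] bond c/1=13/200: DF=(1100001/1000000 − 13/200·(0.982500))/(1+13/200) = 9729/10000 ≈ 0.972900
step 3 [3y] swap r/1=187/14590: DF=(1 − 187/14590·(0.982500+0.972900))/(1+187/14590) = 4813/5000 ≈ 0.962600
step 4 [4y] zero: DF = P = 1837/2000 ≈ 0.918500
step 5 [5y] bond c/1=1/40: DF=(200177/200000 − 1/40·(0.982500+0.972900+0.962600+0.918500))/(1+1/40) = 8829/10000 ≈ 0.882900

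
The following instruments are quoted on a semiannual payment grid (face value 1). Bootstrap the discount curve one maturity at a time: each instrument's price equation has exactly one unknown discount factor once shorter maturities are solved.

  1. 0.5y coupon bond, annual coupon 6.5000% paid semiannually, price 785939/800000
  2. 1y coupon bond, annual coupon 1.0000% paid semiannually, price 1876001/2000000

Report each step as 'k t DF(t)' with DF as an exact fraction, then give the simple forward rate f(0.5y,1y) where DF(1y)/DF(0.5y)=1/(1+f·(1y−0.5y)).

1 1/2 1903/2000
2 1 4643/5000
f(0.5y,1y) = ((1903/2000)/(4643/5000) − 1)/(1/2) = 229/4643 ≈ 4.9322%

step 1 [0.5y] bond c/2=13/400: DF=(785939/800000 − 13/400·(0))/(1+13/400) = 1903/2000 ≈ 0.951500
step 2 [1y] bond c/2=1/200: DF=(1876001/2000000 − 1/200·(0.951500))/(1+1/200) = 4643/5000 ≈ 0.928600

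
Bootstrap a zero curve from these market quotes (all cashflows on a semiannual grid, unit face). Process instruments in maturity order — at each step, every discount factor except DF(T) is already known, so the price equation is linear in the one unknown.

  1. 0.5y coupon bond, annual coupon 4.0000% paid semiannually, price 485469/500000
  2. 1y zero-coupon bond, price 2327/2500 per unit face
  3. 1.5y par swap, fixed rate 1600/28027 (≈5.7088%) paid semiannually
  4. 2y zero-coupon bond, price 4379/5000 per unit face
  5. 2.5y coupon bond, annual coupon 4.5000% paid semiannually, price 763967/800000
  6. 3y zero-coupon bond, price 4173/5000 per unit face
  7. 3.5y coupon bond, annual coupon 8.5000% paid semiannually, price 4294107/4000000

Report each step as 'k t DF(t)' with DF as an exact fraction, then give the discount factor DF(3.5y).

1 1/2 9519/10000
2 1 2327/2500
3 3/2 23/25
4 2 4379/5000
5 5/2 853/1000
6 3 4173/5000
7 7/2 811/1000
DF(3.5y) = 811/1000 ≈ 0.811000

step 1 [0.5y] bond c/2=1/50: DF=(485469/500000 − 1/50·(0))/(1+1/50) = 9519/10000 ≈ 0.951900
step 2 [1y] zero: DF = P = 2327/2500 ≈ 0.930800
step 3 [1.5y] swap r/2=800/28027: DF=(1 − 800/28027·(0.951900+0.930800))/(1+800/28027) = 23/25 ≈ 0.920000
step 4 [2y] zero: DF = P = 4379/5000 ≈ 0.875800
step 5 [2.5y] bond c/2=9/400: DF=(763967/800000 − 9/400·(0.951900+0.930800+0.920000+0.875800))/(1+9/400) = 853/1000 ≈ 0.853000
step 6 [3y] zero: DF = P = 4173/5000 ≈ 0.834600
step 7 [3.5y] bond c/2=17/400: DF=(4294107/4000000 − 17/400·(0.951900+0.930800+0.920000+0.875800+0.853000+0.834600))/(1+17/400) = 811/1000 ≈ 0.811000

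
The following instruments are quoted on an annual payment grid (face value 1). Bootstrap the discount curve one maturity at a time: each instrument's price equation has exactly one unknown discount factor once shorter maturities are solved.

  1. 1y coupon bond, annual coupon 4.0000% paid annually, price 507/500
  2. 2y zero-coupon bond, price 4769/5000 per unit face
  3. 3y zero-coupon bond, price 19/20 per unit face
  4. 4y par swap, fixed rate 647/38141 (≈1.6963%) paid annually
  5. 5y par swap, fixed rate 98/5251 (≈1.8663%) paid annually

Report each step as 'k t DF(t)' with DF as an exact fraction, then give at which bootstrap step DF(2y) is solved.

step 1 [1y] bond c/1=1/25: DF=(507/500 − 1/25·(0))/(1+1/25) = 39/40 ≈ 0.975000
step 2 [2y] zero: DF = P = 4769/5000 ≈ 0.953800
step 3 [3y] zero: DF = P = 19/20 ≈ 0.950000
step 4 [4y] swap r/1=647/38141: DF=(1 − 647/38141·(0.975000+0.953800+0.950000))/(1+647/38141) = 9353/10000 ≈ 0.935300
step 5 [5y] swap r/1=98/5251: DF=(1 − 98/5251·(0.975000+0.953800+0.950000+0.935300))/(1+98/5251) = 4559/5000 ≈ 0.911800

1 1 39/40
2 2 4769/5000
3 3 19/20
4 4 9353/10000
5 5 4559/5000
DF(2y) is solved at step 2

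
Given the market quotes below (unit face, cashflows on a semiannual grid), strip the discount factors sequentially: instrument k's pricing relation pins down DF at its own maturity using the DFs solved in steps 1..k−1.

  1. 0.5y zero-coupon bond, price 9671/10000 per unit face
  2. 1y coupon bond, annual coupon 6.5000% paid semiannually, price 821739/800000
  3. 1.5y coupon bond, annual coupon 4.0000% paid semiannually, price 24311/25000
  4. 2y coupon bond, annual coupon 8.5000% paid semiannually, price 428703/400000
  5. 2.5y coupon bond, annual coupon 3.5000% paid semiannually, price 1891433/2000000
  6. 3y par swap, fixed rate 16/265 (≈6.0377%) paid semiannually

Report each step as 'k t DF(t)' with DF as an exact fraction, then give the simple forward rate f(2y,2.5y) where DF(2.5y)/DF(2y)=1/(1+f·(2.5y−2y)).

step 1 [0.5y] zero: DF = P = 9671/10000 ≈ 0.967100
step 2 [1y] bond c/2=13/400: DF=(821739/800000 − 13/400·(0.967100))/(1+13/400) = 2411/2500 ≈ 0.964400
step 3 [1.5y] bond c/2=1/50: DF=(24311/25000 − 1/50·(0.967100+0.964400))/(1+1/50) = 1831/2000 ≈ 0.915500
step 4 [2y] bond c/2=17/400: DF=(428703/400000 − 17/400·(0.967100+0.964400+0.915500))/(1+17/400) = 114/125 ≈ 0.912000
step 5 [2.5y] bond c/2=7/400: DF=(1891433/2000000 − 7/400·(0.967100+0.964400+0.915500+0.912000))/(1+7/400) = 1081/1250 ≈ 0.864800
step 6 [3y] swap r/2=8/265: DF=(1 − 8/265·(0.967100+0.964400+0.915500+0.912000+0.864800))/(1+8/265) = 522/625 ≈ 0.835200

1 1/2 9671/10000
2 1 2411/2500
3 3/2 1831/2000
4 2 114/125
5 5/2 1081/1250
6 3 522/625
f(2y,2.5y) = ((114/125)/(1081/1250) − 1)/(1/2) = 118/1081 ≈ 10.9158%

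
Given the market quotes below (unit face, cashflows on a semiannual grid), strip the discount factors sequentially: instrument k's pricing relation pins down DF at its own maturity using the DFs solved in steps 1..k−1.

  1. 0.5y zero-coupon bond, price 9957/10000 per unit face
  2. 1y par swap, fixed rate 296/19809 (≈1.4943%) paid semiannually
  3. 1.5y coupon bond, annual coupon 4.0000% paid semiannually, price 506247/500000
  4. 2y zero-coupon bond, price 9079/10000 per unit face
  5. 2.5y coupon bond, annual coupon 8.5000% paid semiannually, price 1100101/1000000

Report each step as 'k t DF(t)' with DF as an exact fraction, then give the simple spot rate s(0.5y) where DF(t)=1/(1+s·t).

1 1/2 9957/10000
2 1 2463/2500
3 3/2 4769/5000
4 2 9079/10000
5 5/2 4493/5000
s(0.5y) = (1/(9957/10000) − 1)/(1/2) = 86/9957 ≈ 0.8637%

step 1 [0.5y] zero: DF = P = 9957/10000 ≈ 0.995700
step 2 [1y] swap r/2=148/19809: DF=(1 − 148/19809·(0.995700))/(1+148/19809) = 2463/2500 ≈ 0.985200
step 3 [1.5y] bond c/2=1/50: DF=(506247/500000 − 1/50·(0.995700+0.985200))/(1+1/50) = 4769/5000 ≈ 0.953800
step 4 [2y] zero: DF = P = 9079/10000 ≈ 0.907900
step 5 [2.5y] bond c/2=17/400: DF=(1100101/1000000 − 17/400·(0.995700+0.985200+0.953800+0.907900))/(1+17/400) = 4493/5000 ≈ 0.898600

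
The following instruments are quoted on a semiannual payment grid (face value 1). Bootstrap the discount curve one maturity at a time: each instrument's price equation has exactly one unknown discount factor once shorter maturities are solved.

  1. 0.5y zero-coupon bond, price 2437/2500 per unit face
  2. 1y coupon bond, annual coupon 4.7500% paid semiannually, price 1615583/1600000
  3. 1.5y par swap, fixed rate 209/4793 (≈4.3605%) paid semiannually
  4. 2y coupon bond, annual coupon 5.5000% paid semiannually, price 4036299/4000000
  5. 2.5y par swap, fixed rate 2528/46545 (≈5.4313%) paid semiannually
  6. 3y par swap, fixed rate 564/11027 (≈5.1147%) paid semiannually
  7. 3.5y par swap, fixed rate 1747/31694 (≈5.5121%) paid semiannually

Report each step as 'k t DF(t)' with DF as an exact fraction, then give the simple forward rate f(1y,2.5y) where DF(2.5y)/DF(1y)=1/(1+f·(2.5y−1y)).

1 1/2 2437/2500
2 1 9637/10000
3 3/2 9373/10000
4 2 9051/10000
5 5/2 546/625
6 3 859/1000
7 7/2 8253/10000
f(1y,2.5y) = ((9637/10000)/(546/625) − 1)/(3/2) = 901/13104 ≈ 6.8758%

step 1 [0.5y] zero: DF = P = 2437/2500 ≈ 0.974800
step 2 [1y] bond c/2=19/800: DF=(1615583/1600000 − 19/800·(0.974800))/(1+19/800) = 9637/10000 ≈ 0.963700
step 3 [1.5y] swap r/2=209/9586: DF=(1 − 209/9586·(0.974800+0.963700))/(1+209/9586) = 9373/10000 ≈ 0.937300
step 4 [2y] bond c/2=11/400: DF=(4036299/4000000 − 11/400·(0.974800+0.963700+0.937300))/(1+11/400) = 9051/10000 ≈ 0.905100
step 5 [2.5y] swap r/2=1264/46545: DF=(1 − 1264/46545·(0.974800+0.963700+0.937300+0.905100))/(1+1264/46545) = 546/625 ≈ 0.873600
step 6 [3y] swap r/2=282/11027: DF=(1 − 282/11027·(0.974800+0.963700+0.937300+0.905100+0.873600))/(1+282/11027) = 859/1000 ≈ 0.859000
step 7 [3.5y] swap r/2=1747/63388: DF=(1 − 1747/63388·(0.974800+0.963700+0.937300+0.905100+0.873600+0.859000))/(1+1747/63388) = 8253/10000 ≈ 0.825300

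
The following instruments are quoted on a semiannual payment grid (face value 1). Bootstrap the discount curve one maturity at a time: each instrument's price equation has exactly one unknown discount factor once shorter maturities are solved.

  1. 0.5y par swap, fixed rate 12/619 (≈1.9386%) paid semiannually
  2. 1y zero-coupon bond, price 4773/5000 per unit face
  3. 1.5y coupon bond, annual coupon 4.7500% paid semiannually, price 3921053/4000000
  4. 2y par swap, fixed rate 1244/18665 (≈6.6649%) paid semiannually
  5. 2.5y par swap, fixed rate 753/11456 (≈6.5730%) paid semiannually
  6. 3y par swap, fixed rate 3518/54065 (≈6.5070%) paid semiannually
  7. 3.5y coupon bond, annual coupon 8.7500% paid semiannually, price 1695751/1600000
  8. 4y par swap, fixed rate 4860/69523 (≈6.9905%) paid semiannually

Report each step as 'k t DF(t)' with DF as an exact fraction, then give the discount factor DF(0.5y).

step 1 [0.5y] swap r/2=6/619: DF=(1 − 6/619·(0))/(1+6/619) = 619/625 ≈ 0.990400
step 2 [1y] zero: DF = P = 4773/5000 ≈ 0.954600
step 3 [1.5y] bond c/2=19/800: DF=(3921053/4000000 − 19/800·(0.990400+0.954600))/(1+19/800) = 2281/2500 ≈ 0.912400
step 4 [2y] swap r/2=622/18665: DF=(1 − 622/18665·(0.990400+0.954600+0.912400))/(1+622/18665) = 2189/2500 ≈ 0.875600
step 5 [2.5y] swap r/2=753/22912: DF=(1 − 753/22912·(0.990400+0.954600+0.912400+0.875600))/(1+753/22912) = 4247/5000 ≈ 0.849400
step 6 [3y] swap r/2=1759/54065: DF=(1 − 1759/54065·(0.990400+0.954600+0.912400+0.875600+0.849400))/(1+1759/54065) = 8241/10000 ≈ 0.824100
step 7 [3.5y] bond c/2=7/160: DF=(1695751/1600000 − 7/160·(0.990400+0.954600+0.912400+0.875600+0.849400+0.824100))/(1+7/160) = 493/625 ≈ 0.788800
step 8 [4y] swap r/2=2430/69523: DF=(1 − 2430/69523·(0.990400+0.954600+0.912400+0.875600+0.849400+0.824100+0.788800))/(1+2430/69523) = 757/1000 ≈ 0.757000

1 1/2 619/625
2 1 4773/5000
3 3/2 2281/2500
4 2 2189/2500
5 5/2 4247/5000
6 3 8241/10000
7 7/2 493/625
8 4 757/1000
DF(0.5y) = 619/625 ≈ 0.990400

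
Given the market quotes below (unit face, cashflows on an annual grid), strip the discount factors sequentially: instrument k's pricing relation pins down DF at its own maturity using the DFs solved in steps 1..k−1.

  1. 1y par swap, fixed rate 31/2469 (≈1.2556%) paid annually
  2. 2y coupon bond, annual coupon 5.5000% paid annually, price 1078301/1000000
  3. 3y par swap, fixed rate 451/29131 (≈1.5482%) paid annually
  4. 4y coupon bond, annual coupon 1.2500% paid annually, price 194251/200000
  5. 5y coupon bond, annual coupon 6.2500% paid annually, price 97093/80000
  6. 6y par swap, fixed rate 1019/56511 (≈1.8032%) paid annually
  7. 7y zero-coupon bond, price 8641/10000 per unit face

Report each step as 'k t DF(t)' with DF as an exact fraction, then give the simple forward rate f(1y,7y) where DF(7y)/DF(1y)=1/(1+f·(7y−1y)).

1 1 2469/2500
2 2 4853/5000
3 3 9549/10000
4 4 9233/10000
5 5 4583/5000
6 6 8981/10000
7 7 8641/10000
f(1y,7y) = ((2469/2500)/(8641/10000) − 1)/(6) = 1235/51846 ≈ 2.3821%

step 1 [1y] swap r/1=31/2469: DF=(1 − 31/2469·(0))/(1+31/2469) = 2469/2500 ≈ 0.987600
step 2 [2y] bond c/1=11/200: DF=(1078301/1000000 − 11/200·(0.987600))/(1+11/200) = 4853/5000 ≈ 0.970600
step 3 [3y] swap r/1=451/29131: DF=(1 − 451/29131·(0.987600+0.970600))/(1+451/29131) = 9549/10000 ≈ 0.954900
step 4 [4y] bond c/1=1/80: DF=(194251/200000 − 1/80·(0.987600+0.970600+0.954900))/(1+1/80) = 9233/10000 ≈ 0.923300
step 5 [5y] bond c/1=1/16: DF=(97093/80000 − 1/16·(0.987600+0.970600+0.954900+0.923300))/(1+1/16) = 4583/5000 ≈ 0.916600
step 6 [6y] swap r/1=1019/56511: DF=(1 − 1019/56511·(0.987600+0.970600+0.954900+0.923300+0.916600))/(1+1019/56511) = 8981/10000 ≈ 0.898100
step 7 [7y] zero: DF = P = 8641/10000 ≈ 0.864100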